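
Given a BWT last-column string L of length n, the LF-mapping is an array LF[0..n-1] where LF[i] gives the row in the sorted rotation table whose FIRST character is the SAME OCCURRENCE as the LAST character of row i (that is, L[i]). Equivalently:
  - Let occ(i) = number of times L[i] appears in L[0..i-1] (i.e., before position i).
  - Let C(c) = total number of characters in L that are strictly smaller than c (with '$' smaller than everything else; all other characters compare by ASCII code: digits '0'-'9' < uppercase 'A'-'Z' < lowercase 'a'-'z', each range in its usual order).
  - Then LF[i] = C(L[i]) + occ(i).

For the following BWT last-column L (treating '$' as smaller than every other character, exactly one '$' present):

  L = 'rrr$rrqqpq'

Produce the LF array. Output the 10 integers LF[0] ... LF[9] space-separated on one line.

Answer: 5 6 7 0 8 9 2 3 1 4

Derivation:
Char counts: '$':1, 'p':1, 'q':3, 'r':5
C (first-col start): C('$')=0, C('p')=1, C('q')=2, C('r')=5
L[0]='r': occ=0, LF[0]=C('r')+0=5+0=5
L[1]='r': occ=1, LF[1]=C('r')+1=5+1=6
L[2]='r': occ=2, LF[2]=C('r')+2=5+2=7
L[3]='$': occ=0, LF[3]=C('$')+0=0+0=0
L[4]='r': occ=3, LF[4]=C('r')+3=5+3=8
L[5]='r': occ=4, LF[5]=C('r')+4=5+4=9
L[6]='q': occ=0, LF[6]=C('q')+0=2+0=2
L[7]='q': occ=1, LF[7]=C('q')+1=2+1=3
L[8]='p': occ=0, LF[8]=C('p')+0=1+0=1
L[9]='q': occ=2, LF[9]=C('q')+2=2+2=4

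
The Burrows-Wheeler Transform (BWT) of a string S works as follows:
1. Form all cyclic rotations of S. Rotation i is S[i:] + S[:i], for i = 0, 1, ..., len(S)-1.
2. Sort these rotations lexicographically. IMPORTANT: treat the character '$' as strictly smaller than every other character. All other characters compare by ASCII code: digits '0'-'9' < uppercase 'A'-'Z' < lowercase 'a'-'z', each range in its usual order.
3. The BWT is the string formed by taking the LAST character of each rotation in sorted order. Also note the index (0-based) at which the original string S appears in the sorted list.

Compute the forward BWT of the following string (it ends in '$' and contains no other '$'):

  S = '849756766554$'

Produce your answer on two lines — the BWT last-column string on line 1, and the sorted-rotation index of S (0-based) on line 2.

Answer: 45856767596$4
11

Derivation:
All 13 rotations (rotation i = S[i:]+S[:i]):
  rot[0] = 849756766554$
  rot[1] = 49756766554$8
  rot[2] = 9756766554$84
  rot[3] = 756766554$849
  rot[4] = 56766554$8497
  rot[5] = 6766554$84975
  rot[6] = 766554$849756
  rot[7] = 66554$8497567
  rot[8] = 6554$84975676
  rot[9] = 554$849756766
  rot[10] = 54$8497567665
  rot[11] = 4$84975676655
  rot[12] = $849756766554
Sorted (with $ < everything):
  sorted[0] = $849756766554  (last char: '4')
  sorted[1] = 4$84975676655  (last char: '5')
  sorted[2] = 49756766554$8  (last char: '8')
  sorted[3] = 54$8497567665  (last char: '5')
  sorted[4] = 554$849756766  (last char: '6')
  sorted[5] = 56766554$8497  (last char: '7')
  sorted[6] = 6554$84975676  (last char: '6')
  sorted[7] = 66554$8497567  (last char: '7')
  sorted[8] = 6766554$84975  (last char: '5')
  sorted[9] = 756766554$849  (last char: '9')
  sorted[10] = 766554$849756  (last char: '6')
  sorted[11] = 849756766554$  (last char: '$')
  sorted[12] = 9756766554$84  (last char: '4')
Last column: 45856767596$4
Original string S is at sorted index 11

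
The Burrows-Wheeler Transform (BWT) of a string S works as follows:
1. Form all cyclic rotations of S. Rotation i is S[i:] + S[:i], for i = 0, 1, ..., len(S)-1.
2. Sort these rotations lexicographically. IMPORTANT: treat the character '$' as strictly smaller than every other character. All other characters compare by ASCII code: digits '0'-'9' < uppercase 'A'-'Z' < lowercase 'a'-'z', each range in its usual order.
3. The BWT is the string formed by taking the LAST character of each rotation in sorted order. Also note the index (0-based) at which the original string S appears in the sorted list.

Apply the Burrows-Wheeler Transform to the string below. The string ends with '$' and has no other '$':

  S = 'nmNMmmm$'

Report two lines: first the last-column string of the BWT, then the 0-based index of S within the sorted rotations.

All 8 rotations (rotation i = S[i:]+S[:i]):
  rot[0] = nmNMmmm$
  rot[1] = mNMmmm$n
  rot[2] = NMmmm$nm
  rot[3] = Mmmm$nmN
  rot[4] = mmm$nmNM
  rot[5] = mm$nmNMm
  rot[6] = m$nmNMmm
  rot[7] = $nmNMmmm
Sorted (with $ < everything):
  sorted[0] = $nmNMmmm  (last char: 'm')
  sorted[1] = Mmmm$nmN  (last char: 'N')
  sorted[2] = NMmmm$nm  (last char: 'm')
  sorted[3] = m$nmNMmm  (last char: 'm')
  sorted[4] = mNMmmm$n  (last char: 'n')
  sorted[5] = mm$nmNMm  (last char: 'm')
  sorted[6] = mmm$nmNM  (last char: 'M')
  sorted[7] = nmNMmmm$  (last char: '$')
Last column: mNmmnmM$
Original string S is at sorted index 7

Answer: mNmmnmM$
7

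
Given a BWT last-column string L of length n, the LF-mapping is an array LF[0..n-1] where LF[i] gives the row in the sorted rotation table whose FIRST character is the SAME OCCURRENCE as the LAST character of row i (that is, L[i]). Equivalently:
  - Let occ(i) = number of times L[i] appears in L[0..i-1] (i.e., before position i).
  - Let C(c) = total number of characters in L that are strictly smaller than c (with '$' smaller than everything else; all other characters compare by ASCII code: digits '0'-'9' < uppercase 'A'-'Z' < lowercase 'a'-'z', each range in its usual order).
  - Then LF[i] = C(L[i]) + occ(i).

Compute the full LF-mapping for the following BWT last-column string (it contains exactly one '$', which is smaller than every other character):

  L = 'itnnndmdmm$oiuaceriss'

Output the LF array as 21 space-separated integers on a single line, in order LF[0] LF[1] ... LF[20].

Char counts: '$':1, 'a':1, 'c':1, 'd':2, 'e':1, 'i':3, 'm':3, 'n':3, 'o':1, 'r':1, 's':2, 't':1, 'u':1
C (first-col start): C('$')=0, C('a')=1, C('c')=2, C('d')=3, C('e')=5, C('i')=6, C('m')=9, C('n')=12, C('o')=15, C('r')=16, C('s')=17, C('t')=19, C('u')=20
L[0]='i': occ=0, LF[0]=C('i')+0=6+0=6
L[1]='t': occ=0, LF[1]=C('t')+0=19+0=19
L[2]='n': occ=0, LF[2]=C('n')+0=12+0=12
L[3]='n': occ=1, LF[3]=C('n')+1=12+1=13
L[4]='n': occ=2, LF[4]=C('n')+2=12+2=14
L[5]='d': occ=0, LF[5]=C('d')+0=3+0=3
L[6]='m': occ=0, LF[6]=C('m')+0=9+0=9
L[7]='d': occ=1, LF[7]=C('d')+1=3+1=4
L[8]='m': occ=1, LF[8]=C('m')+1=9+1=10
L[9]='m': occ=2, LF[9]=C('m')+2=9+2=11
L[10]='$': occ=0, LF[10]=C('$')+0=0+0=0
L[11]='o': occ=0, LF[11]=C('o')+0=15+0=15
L[12]='i': occ=1, LF[12]=C('i')+1=6+1=7
L[13]='u': occ=0, LF[13]=C('u')+0=20+0=20
L[14]='a': occ=0, LF[14]=C('a')+0=1+0=1
L[15]='c': occ=0, LF[15]=C('c')+0=2+0=2
L[16]='e': occ=0, LF[16]=C('e')+0=5+0=5
L[17]='r': occ=0, LF[17]=C('r')+0=16+0=16
L[18]='i': occ=2, LF[18]=C('i')+2=6+2=8
L[19]='s': occ=0, LF[19]=C('s')+0=17+0=17
L[20]='s': occ=1, LF[20]=C('s')+1=17+1=18

Answer: 6 19 12 13 14 3 9 4 10 11 0 15 7 20 1 2 5 16 8 17 18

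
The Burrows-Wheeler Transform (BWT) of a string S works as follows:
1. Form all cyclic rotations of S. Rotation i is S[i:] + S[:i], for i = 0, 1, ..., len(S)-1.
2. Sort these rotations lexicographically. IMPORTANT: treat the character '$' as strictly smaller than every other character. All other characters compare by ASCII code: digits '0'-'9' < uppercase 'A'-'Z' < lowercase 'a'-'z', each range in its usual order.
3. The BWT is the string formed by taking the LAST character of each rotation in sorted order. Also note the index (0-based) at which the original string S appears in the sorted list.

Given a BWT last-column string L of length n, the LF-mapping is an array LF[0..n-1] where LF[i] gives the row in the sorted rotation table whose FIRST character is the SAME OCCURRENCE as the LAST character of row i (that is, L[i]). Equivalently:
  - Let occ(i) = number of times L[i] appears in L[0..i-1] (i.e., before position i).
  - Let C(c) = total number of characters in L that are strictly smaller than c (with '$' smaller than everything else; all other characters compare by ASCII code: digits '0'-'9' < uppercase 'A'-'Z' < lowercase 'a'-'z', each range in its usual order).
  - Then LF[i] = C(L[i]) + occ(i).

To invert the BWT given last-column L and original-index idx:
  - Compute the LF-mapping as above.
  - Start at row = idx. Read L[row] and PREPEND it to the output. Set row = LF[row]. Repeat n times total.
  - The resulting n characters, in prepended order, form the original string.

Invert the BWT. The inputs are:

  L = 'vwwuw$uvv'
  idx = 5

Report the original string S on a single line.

LF mapping: 3 6 7 1 8 0 2 4 5
Walk LF starting at row 5, prepending L[row]:
  step 1: row=5, L[5]='$', prepend. Next row=LF[5]=0
  step 2: row=0, L[0]='v', prepend. Next row=LF[0]=3
  step 3: row=3, L[3]='u', prepend. Next row=LF[3]=1
  step 4: row=1, L[1]='w', prepend. Next row=LF[1]=6
  step 5: row=6, L[6]='u', prepend. Next row=LF[6]=2
  step 6: row=2, L[2]='w', prepend. Next row=LF[2]=7
  step 7: row=7, L[7]='v', prepend. Next row=LF[7]=4
  step 8: row=4, L[4]='w', prepend. Next row=LF[4]=8
  step 9: row=8, L[8]='v', prepend. Next row=LF[8]=5
Reversed output: vwvwuwuv$

Answer: vwvwuwuv$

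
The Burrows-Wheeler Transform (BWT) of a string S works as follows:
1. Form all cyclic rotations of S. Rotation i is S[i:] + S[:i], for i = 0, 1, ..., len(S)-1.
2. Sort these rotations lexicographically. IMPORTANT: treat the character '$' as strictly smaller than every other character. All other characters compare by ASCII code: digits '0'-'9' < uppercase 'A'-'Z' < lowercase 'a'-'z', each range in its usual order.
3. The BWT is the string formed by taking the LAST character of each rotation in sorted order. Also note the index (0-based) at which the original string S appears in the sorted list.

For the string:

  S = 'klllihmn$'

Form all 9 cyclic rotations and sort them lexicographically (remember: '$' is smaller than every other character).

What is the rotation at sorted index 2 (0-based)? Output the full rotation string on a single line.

Answer: ihmn$klll

Derivation:
All 9 rotations (rotation i = S[i:]+S[:i]):
  rot[0] = klllihmn$
  rot[1] = lllihmn$k
  rot[2] = llihmn$kl
  rot[3] = lihmn$kll
  rot[4] = ihmn$klll
  rot[5] = hmn$kllli
  rot[6] = mn$klllih
  rot[7] = n$klllihm
  rot[8] = $klllihmn
Sorted (with $ < everything):
  sorted[0] = $klllihmn
  sorted[1] = hmn$kllli
  sorted[2] = ihmn$klll
  sorted[3] = klllihmn$
  sorted[4] = lihmn$kll
  sorted[5] = llihmn$kl
  sorted[6] = lllihmn$k
  sorted[7] = mn$klllih
  sorted[8] = n$klllihm
sorted[2] = ihmn$klll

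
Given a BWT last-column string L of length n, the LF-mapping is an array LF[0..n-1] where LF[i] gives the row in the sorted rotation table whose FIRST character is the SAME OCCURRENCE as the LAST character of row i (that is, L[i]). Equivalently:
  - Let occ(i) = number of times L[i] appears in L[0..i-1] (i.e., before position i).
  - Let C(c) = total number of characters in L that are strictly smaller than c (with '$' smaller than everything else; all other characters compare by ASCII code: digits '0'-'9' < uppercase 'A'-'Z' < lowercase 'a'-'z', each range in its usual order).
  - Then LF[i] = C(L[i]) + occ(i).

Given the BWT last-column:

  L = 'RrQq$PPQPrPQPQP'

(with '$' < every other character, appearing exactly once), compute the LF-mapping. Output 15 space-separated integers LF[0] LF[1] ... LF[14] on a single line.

Char counts: '$':1, 'P':6, 'Q':4, 'R':1, 'q':1, 'r':2
C (first-col start): C('$')=0, C('P')=1, C('Q')=7, C('R')=11, C('q')=12, C('r')=13
L[0]='R': occ=0, LF[0]=C('R')+0=11+0=11
L[1]='r': occ=0, LF[1]=C('r')+0=13+0=13
L[2]='Q': occ=0, LF[2]=C('Q')+0=7+0=7
L[3]='q': occ=0, LF[3]=C('q')+0=12+0=12
L[4]='$': occ=0, LF[4]=C('$')+0=0+0=0
L[5]='P': occ=0, LF[5]=C('P')+0=1+0=1
L[6]='P': occ=1, LF[6]=C('P')+1=1+1=2
L[7]='Q': occ=1, LF[7]=C('Q')+1=7+1=8
L[8]='P': occ=2, LF[8]=C('P')+2=1+2=3
L[9]='r': occ=1, LF[9]=C('r')+1=13+1=14
L[10]='P': occ=3, LF[10]=C('P')+3=1+3=4
L[11]='Q': occ=2, LF[11]=C('Q')+2=7+2=9
L[12]='P': occ=4, LF[12]=C('P')+4=1+4=5
L[13]='Q': occ=3, LF[13]=C('Q')+3=7+3=10
L[14]='P': occ=5, LF[14]=C('P')+5=1+5=6

Answer: 11 13 7 12 0 1 2 8 3 14 4 9 5 10 6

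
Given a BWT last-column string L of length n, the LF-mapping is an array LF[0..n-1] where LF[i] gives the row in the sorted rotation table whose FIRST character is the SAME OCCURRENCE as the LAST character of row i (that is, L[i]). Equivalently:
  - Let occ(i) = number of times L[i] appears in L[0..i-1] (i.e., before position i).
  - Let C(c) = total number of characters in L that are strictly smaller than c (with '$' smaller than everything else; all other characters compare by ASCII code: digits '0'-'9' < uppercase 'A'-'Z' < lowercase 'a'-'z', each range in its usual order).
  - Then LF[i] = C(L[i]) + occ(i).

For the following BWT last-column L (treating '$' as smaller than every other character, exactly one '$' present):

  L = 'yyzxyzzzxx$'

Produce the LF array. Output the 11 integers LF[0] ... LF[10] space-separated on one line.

Char counts: '$':1, 'x':3, 'y':3, 'z':4
C (first-col start): C('$')=0, C('x')=1, C('y')=4, C('z')=7
L[0]='y': occ=0, LF[0]=C('y')+0=4+0=4
L[1]='y': occ=1, LF[1]=C('y')+1=4+1=5
L[2]='z': occ=0, LF[2]=C('z')+0=7+0=7
L[3]='x': occ=0, LF[3]=C('x')+0=1+0=1
L[4]='y': occ=2, LF[4]=C('y')+2=4+2=6
L[5]='z': occ=1, LF[5]=C('z')+1=7+1=8
L[6]='z': occ=2, LF[6]=C('z')+2=7+2=9
L[7]='z': occ=3, LF[7]=C('z')+3=7+3=10
L[8]='x': occ=1, LF[8]=C('x')+1=1+1=2
L[9]='x': occ=2, LF[9]=C('x')+2=1+2=3
L[10]='$': occ=0, LF[10]=C('$')+0=0+0=0

Answer: 4 5 7 1 6 8 9 10 2 3 0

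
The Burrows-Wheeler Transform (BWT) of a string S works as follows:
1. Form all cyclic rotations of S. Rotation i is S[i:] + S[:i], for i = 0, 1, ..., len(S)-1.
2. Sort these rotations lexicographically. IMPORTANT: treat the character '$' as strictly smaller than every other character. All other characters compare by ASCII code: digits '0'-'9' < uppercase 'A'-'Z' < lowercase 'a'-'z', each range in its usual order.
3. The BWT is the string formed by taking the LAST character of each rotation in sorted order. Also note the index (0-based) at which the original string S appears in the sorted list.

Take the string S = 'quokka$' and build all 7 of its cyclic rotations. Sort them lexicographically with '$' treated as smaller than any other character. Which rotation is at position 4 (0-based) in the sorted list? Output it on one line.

Answer: okka$qu

Derivation:
All 7 rotations (rotation i = S[i:]+S[:i]):
  rot[0] = quokka$
  rot[1] = uokka$q
  rot[2] = okka$qu
  rot[3] = kka$quo
  rot[4] = ka$quok
  rot[5] = a$quokk
  rot[6] = $quokka
Sorted (with $ < everything):
  sorted[0] = $quokka
  sorted[1] = a$quokk
  sorted[2] = ka$quok
  sorted[3] = kka$quo
  sorted[4] = okka$qu
  sorted[5] = quokka$
  sorted[6] = uokka$q
sorted[4] = okka$qu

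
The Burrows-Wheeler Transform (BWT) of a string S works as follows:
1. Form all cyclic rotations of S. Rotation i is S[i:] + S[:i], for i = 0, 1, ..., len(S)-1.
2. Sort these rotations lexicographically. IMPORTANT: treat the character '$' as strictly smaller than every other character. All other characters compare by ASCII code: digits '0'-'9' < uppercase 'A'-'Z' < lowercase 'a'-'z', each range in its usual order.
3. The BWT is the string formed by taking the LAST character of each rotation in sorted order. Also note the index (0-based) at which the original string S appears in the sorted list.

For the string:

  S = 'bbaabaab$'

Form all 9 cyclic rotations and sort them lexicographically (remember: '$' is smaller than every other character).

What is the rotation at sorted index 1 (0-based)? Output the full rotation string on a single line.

All 9 rotations (rotation i = S[i:]+S[:i]):
  rot[0] = bbaabaab$
  rot[1] = baabaab$b
  rot[2] = aabaab$bb
  rot[3] = abaab$bba
  rot[4] = baab$bbaa
  rot[5] = aab$bbaab
  rot[6] = ab$bbaaba
  rot[7] = b$bbaabaa
  rot[8] = $bbaabaab
Sorted (with $ < everything):
  sorted[0] = $bbaabaab
  sorted[1] = aab$bbaab
  sorted[2] = aabaab$bb
  sorted[3] = ab$bbaaba
  sorted[4] = abaab$bba
  sorted[5] = b$bbaabaa
  sorted[6] = baab$bbaa
  sorted[7] = baabaab$b
  sorted[8] = bbaabaab$
sorted[1] = aab$bbaab

Answer: aab$bbaab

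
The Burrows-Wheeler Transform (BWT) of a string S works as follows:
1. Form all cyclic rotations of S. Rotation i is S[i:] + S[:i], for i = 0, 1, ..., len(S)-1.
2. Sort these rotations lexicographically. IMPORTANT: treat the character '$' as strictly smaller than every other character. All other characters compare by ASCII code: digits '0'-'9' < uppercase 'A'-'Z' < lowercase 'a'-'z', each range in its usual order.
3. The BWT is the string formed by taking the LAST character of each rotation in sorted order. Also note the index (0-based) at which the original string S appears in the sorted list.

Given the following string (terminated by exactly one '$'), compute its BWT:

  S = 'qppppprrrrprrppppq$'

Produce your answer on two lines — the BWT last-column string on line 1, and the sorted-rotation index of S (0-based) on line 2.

All 19 rotations (rotation i = S[i:]+S[:i]):
  rot[0] = qppppprrrrprrppppq$
  rot[1] = ppppprrrrprrppppq$q
  rot[2] = pppprrrrprrppppq$qp
  rot[3] = ppprrrrprrppppq$qpp
  rot[4] = pprrrrprrppppq$qppp
  rot[5] = prrrrprrppppq$qpppp
  rot[6] = rrrrprrppppq$qppppp
  rot[7] = rrrprrppppq$qpppppr
  rot[8] = rrprrppppq$qppppprr
  rot[9] = rprrppppq$qppppprrr
  rot[10] = prrppppq$qppppprrrr
  rot[11] = rrppppq$qppppprrrrp
  rot[12] = rppppq$qppppprrrrpr
  rot[13] = ppppq$qppppprrrrprr
  rot[14] = pppq$qppppprrrrprrp
  rot[15] = ppq$qppppprrrrprrpp
  rot[16] = pq$qppppprrrrprrppp
  rot[17] = q$qppppprrrrprrpppp
  rot[18] = $qppppprrrrprrppppq
Sorted (with $ < everything):
  sorted[0] = $qppppprrrrprrppppq  (last char: 'q')
  sorted[1] = ppppprrrrprrppppq$q  (last char: 'q')
  sorted[2] = ppppq$qppppprrrrprr  (last char: 'r')
  sorted[3] = pppprrrrprrppppq$qp  (last char: 'p')
  sorted[4] = pppq$qppppprrrrprrp  (last char: 'p')
  sorted[5] = ppprrrrprrppppq$qpp  (last char: 'p')
  sorted[6] = ppq$qppppprrrrprrpp  (last char: 'p')
  sorted[7] = pprrrrprrppppq$qppp  (last char: 'p')
  sorted[8] = pq$qppppprrrrprrppp  (last char: 'p')
  sorted[9] = prrppppq$qppppprrrr  (last char: 'r')
  sorted[10] = prrrrprrppppq$qpppp  (last char: 'p')
  sorted[11] = q$qppppprrrrprrpppp  (last char: 'p')
  sorted[12] = qppppprrrrprrppppq$  (last char: '$')
  sorted[13] = rppppq$qppppprrrrpr  (last char: 'r')
  sorted[14] = rprrppppq$qppppprrr  (last char: 'r')
  sorted[15] = rrppppq$qppppprrrrp  (last char: 'p')
  sorted[16] = rrprrppppq$qppppprr  (last char: 'r')
  sorted[17] = rrrprrppppq$qpppppr  (last char: 'r')
  sorted[18] = rrrrprrppppq$qppppp  (last char: 'p')
Last column: qqrpppppprpp$rrprrp
Original string S is at sorted index 12

Answer: qqrpppppprpp$rrprrp
12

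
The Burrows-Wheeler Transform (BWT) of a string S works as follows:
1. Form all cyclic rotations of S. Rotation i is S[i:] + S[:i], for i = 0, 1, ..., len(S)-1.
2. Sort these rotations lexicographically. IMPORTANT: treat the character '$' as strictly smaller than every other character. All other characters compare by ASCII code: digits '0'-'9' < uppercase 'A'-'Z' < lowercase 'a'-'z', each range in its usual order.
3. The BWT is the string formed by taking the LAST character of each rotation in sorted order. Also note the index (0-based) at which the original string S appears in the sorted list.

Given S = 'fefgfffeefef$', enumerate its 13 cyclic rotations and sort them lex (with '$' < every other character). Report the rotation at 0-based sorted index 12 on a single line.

Answer: gfffeefef$fef

Derivation:
All 13 rotations (rotation i = S[i:]+S[:i]):
  rot[0] = fefgfffeefef$
  rot[1] = efgfffeefef$f
  rot[2] = fgfffeefef$fe
  rot[3] = gfffeefef$fef
  rot[4] = fffeefef$fefg
  rot[5] = ffeefef$fefgf
  rot[6] = feefef$fefgff
  rot[7] = eefef$fefgfff
  rot[8] = efef$fefgfffe
  rot[9] = fef$fefgfffee
  rot[10] = ef$fefgfffeef
  rot[11] = f$fefgfffeefe
  rot[12] = $fefgfffeefef
Sorted (with $ < everything):
  sorted[0] = $fefgfffeefef
  sorted[1] = eefef$fefgfff
  sorted[2] = ef$fefgfffeef
  sorted[3] = efef$fefgfffe
  sorted[4] = efgfffeefef$f
  sorted[5] = f$fefgfffeefe
  sorted[6] = feefef$fefgff
  sorted[7] = fef$fefgfffee
  sorted[8] = fefgfffeefef$
  sorted[9] = ffeefef$fefgf
  sorted[10] = fffeefef$fefg
  sorted[11] = fgfffeefef$fe
  sorted[12] = gfffeefef$fef
sorted[12] = gfffeefef$fef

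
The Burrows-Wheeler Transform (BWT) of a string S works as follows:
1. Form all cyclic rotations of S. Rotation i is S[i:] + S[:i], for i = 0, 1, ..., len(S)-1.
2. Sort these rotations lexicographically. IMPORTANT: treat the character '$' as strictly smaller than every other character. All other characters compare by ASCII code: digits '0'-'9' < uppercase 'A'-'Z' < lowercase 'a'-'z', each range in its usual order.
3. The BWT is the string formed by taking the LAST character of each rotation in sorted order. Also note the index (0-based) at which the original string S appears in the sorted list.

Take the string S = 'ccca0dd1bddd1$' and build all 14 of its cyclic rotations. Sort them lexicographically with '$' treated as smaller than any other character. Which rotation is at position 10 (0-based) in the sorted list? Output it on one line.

Answer: d1bddd1$ccca0d

Derivation:
All 14 rotations (rotation i = S[i:]+S[:i]):
  rot[0] = ccca0dd1bddd1$
  rot[1] = cca0dd1bddd1$c
  rot[2] = ca0dd1bddd1$cc
  rot[3] = a0dd1bddd1$ccc
  rot[4] = 0dd1bddd1$ccca
  rot[5] = dd1bddd1$ccca0
  rot[6] = d1bddd1$ccca0d
  rot[7] = 1bddd1$ccca0dd
  rot[8] = bddd1$ccca0dd1
  rot[9] = ddd1$ccca0dd1b
  rot[10] = dd1$ccca0dd1bd
  rot[11] = d1$ccca0dd1bdd
  rot[12] = 1$ccca0dd1bddd
  rot[13] = $ccca0dd1bddd1
Sorted (with $ < everything):
  sorted[0] = $ccca0dd1bddd1
  sorted[1] = 0dd1bddd1$ccca
  sorted[2] = 1$ccca0dd1bddd
  sorted[3] = 1bddd1$ccca0dd
  sorted[4] = a0dd1bddd1$ccc
  sorted[5] = bddd1$ccca0dd1
  sorted[6] = ca0dd1bddd1$cc
  sorted[7] = cca0dd1bddd1$c
  sorted[8] = ccca0dd1bddd1$
  sorted[9] = d1$ccca0dd1bdd
  sorted[10] = d1bddd1$ccca0d
  sorted[11] = dd1$ccca0dd1bd
  sorted[12] = dd1bddd1$ccca0
  sorted[13] = ddd1$ccca0dd1b
sorted[10] = d1bddd1$ccca0d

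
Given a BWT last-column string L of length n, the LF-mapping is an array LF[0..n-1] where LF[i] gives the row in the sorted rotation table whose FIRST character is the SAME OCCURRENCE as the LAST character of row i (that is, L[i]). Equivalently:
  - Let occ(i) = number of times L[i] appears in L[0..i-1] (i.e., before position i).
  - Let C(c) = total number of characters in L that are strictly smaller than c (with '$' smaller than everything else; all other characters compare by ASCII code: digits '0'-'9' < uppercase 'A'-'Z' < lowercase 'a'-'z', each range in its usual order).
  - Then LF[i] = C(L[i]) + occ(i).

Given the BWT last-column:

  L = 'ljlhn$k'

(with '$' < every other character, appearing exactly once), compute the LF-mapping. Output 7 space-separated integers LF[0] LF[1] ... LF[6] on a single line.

Answer: 4 2 5 1 6 0 3

Derivation:
Char counts: '$':1, 'h':1, 'j':1, 'k':1, 'l':2, 'n':1
C (first-col start): C('$')=0, C('h')=1, C('j')=2, C('k')=3, C('l')=4, C('n')=6
L[0]='l': occ=0, LF[0]=C('l')+0=4+0=4
L[1]='j': occ=0, LF[1]=C('j')+0=2+0=2
L[2]='l': occ=1, LF[2]=C('l')+1=4+1=5
L[3]='h': occ=0, LF[3]=C('h')+0=1+0=1
L[4]='n': occ=0, LF[4]=C('n')+0=6+0=6
L[5]='$': occ=0, LF[5]=C('$')+0=0+0=0
L[6]='k': occ=0, LF[6]=C('k')+0=3+0=3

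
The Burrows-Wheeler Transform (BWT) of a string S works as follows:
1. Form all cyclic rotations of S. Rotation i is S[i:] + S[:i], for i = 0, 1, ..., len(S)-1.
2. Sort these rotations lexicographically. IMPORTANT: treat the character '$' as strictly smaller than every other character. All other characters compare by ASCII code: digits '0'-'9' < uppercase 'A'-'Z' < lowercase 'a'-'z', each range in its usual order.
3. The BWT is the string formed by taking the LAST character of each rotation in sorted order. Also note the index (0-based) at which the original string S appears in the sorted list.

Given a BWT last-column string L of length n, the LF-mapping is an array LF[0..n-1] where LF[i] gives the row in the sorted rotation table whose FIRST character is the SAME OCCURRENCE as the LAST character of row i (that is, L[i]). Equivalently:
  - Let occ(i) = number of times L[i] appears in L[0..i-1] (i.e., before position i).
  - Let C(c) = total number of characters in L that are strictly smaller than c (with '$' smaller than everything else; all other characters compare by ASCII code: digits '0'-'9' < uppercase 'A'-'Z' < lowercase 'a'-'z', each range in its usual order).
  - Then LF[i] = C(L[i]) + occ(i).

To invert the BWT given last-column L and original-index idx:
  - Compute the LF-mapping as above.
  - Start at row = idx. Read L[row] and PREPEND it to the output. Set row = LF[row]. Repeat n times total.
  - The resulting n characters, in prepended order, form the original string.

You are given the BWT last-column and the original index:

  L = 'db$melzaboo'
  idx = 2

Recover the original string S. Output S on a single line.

Answer: bamboozled$

Derivation:
LF mapping: 4 2 0 7 5 6 10 1 3 8 9
Walk LF starting at row 2, prepending L[row]:
  step 1: row=2, L[2]='$', prepend. Next row=LF[2]=0
  step 2: row=0, L[0]='d', prepend. Next row=LF[0]=4
  step 3: row=4, L[4]='e', prepend. Next row=LF[4]=5
  step 4: row=5, L[5]='l', prepend. Next row=LF[5]=6
  step 5: row=6, L[6]='z', prepend. Next row=LF[6]=10
  step 6: row=10, L[10]='o', prepend. Next row=LF[10]=9
  step 7: row=9, L[9]='o', prepend. Next row=LF[9]=8
  step 8: row=8, L[8]='b', prepend. Next row=LF[8]=3
  step 9: row=3, L[3]='m', prepend. Next row=LF[3]=7
  step 10: row=7, L[7]='a', prepend. Next row=LF[7]=1
  step 11: row=1, L[1]='b', prepend. Next row=LF[1]=2
Reversed output: bamboozled$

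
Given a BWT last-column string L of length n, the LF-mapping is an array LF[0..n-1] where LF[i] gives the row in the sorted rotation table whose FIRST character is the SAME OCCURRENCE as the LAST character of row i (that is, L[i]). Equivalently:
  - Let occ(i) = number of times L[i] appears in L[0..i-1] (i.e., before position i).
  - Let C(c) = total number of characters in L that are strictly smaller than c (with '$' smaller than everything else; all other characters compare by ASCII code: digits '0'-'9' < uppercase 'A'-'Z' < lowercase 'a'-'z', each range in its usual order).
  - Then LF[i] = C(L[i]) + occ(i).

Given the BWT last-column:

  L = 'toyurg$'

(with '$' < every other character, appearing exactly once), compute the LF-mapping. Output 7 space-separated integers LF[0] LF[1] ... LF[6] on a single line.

Char counts: '$':1, 'g':1, 'o':1, 'r':1, 't':1, 'u':1, 'y':1
C (first-col start): C('$')=0, C('g')=1, C('o')=2, C('r')=3, C('t')=4, C('u')=5, C('y')=6
L[0]='t': occ=0, LF[0]=C('t')+0=4+0=4
L[1]='o': occ=0, LF[1]=C('o')+0=2+0=2
L[2]='y': occ=0, LF[2]=C('y')+0=6+0=6
L[3]='u': occ=0, LF[3]=C('u')+0=5+0=5
L[4]='r': occ=0, LF[4]=C('r')+0=3+0=3
L[5]='g': occ=0, LF[5]=C('g')+0=1+0=1
L[6]='$': occ=0, LF[6]=C('$')+0=0+0=0

Answer: 4 2 6 5 3 1 0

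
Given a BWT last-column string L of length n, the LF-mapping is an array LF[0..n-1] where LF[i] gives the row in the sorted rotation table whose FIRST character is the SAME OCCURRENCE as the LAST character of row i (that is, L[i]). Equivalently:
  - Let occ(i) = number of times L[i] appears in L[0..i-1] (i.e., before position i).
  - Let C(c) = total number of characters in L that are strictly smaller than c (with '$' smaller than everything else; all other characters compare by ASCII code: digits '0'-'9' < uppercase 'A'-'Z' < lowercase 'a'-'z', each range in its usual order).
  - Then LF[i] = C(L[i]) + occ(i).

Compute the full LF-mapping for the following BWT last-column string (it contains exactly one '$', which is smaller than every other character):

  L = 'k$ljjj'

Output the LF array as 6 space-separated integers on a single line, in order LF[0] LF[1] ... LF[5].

Char counts: '$':1, 'j':3, 'k':1, 'l':1
C (first-col start): C('$')=0, C('j')=1, C('k')=4, C('l')=5
L[0]='k': occ=0, LF[0]=C('k')+0=4+0=4
L[1]='$': occ=0, LF[1]=C('$')+0=0+0=0
L[2]='l': occ=0, LF[2]=C('l')+0=5+0=5
L[3]='j': occ=0, LF[3]=C('j')+0=1+0=1
L[4]='j': occ=1, LF[4]=C('j')+1=1+1=2
L[5]='j': occ=2, LF[5]=C('j')+2=1+2=3

Answer: 4 0 5 1 2 3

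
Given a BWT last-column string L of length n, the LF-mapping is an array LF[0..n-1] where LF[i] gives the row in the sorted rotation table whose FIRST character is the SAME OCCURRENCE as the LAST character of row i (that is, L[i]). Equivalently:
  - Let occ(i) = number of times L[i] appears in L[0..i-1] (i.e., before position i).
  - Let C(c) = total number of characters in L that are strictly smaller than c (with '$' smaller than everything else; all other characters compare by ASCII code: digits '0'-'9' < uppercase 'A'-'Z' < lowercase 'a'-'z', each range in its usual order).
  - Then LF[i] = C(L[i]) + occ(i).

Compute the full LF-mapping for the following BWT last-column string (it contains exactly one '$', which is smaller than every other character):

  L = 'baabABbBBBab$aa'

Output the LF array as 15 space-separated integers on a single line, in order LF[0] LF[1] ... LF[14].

Answer: 11 6 7 12 1 2 13 3 4 5 8 14 0 9 10

Derivation:
Char counts: '$':1, 'A':1, 'B':4, 'a':5, 'b':4
C (first-col start): C('$')=0, C('A')=1, C('B')=2, C('a')=6, C('b')=11
L[0]='b': occ=0, LF[0]=C('b')+0=11+0=11
L[1]='a': occ=0, LF[1]=C('a')+0=6+0=6
L[2]='a': occ=1, LF[2]=C('a')+1=6+1=7
L[3]='b': occ=1, LF[3]=C('b')+1=11+1=12
L[4]='A': occ=0, LF[4]=C('A')+0=1+0=1
L[5]='B': occ=0, LF[5]=C('B')+0=2+0=2
L[6]='b': occ=2, LF[6]=C('b')+2=11+2=13
L[7]='B': occ=1, LF[7]=C('B')+1=2+1=3
L[8]='B': occ=2, LF[8]=C('B')+2=2+2=4
L[9]='B': occ=3, LF[9]=C('B')+3=2+3=5
L[10]='a': occ=2, LF[10]=C('a')+2=6+2=8
L[11]='b': occ=3, LF[11]=C('b')+3=11+3=14
L[12]='$': occ=0, LF[12]=C('$')+0=0+0=0
L[13]='a': occ=3, LF[13]=C('a')+3=6+3=9
L[14]='a': occ=4, LF[14]=C('a')+4=6+4=10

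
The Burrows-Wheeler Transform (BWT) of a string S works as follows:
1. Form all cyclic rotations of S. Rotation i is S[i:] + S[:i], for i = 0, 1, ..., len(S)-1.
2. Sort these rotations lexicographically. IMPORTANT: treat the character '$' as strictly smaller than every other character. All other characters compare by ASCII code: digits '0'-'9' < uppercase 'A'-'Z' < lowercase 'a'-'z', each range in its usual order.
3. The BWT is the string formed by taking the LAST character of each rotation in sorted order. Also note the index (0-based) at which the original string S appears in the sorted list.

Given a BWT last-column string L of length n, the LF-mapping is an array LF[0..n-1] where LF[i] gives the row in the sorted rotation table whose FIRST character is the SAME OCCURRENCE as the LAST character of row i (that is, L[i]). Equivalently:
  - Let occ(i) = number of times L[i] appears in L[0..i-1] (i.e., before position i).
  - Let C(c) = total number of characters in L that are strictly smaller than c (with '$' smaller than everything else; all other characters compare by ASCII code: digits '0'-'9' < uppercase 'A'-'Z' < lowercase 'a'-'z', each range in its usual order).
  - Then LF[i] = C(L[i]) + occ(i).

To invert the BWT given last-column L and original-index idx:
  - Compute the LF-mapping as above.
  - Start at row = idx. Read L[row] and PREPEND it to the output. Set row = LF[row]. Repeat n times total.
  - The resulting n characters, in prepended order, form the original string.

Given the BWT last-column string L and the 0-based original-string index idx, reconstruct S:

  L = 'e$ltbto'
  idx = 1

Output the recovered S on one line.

Answer: bottle$

Derivation:
LF mapping: 2 0 3 5 1 6 4
Walk LF starting at row 1, prepending L[row]:
  step 1: row=1, L[1]='$', prepend. Next row=LF[1]=0
  step 2: row=0, L[0]='e', prepend. Next row=LF[0]=2
  step 3: row=2, L[2]='l', prepend. Next row=LF[2]=3
  step 4: row=3, L[3]='t', prepend. Next row=LF[3]=5
  step 5: row=5, L[5]='t', prepend. Next row=LF[5]=6
  step 6: row=6, L[6]='o', prepend. Next row=LF[6]=4
  step 7: row=4, L[4]='b', prepend. Next row=LF[4]=1
Reversed output: bottle$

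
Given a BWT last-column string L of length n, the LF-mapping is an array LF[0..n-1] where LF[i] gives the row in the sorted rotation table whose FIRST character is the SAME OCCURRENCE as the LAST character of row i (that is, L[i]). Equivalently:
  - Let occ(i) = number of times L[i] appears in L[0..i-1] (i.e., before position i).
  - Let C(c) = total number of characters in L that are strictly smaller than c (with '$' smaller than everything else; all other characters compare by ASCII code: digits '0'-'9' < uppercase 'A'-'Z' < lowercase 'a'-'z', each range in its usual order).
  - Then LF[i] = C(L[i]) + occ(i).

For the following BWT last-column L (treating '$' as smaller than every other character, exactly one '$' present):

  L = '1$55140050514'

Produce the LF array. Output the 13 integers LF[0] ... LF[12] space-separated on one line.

Char counts: '$':1, '0':3, '1':3, '4':2, '5':4
C (first-col start): C('$')=0, C('0')=1, C('1')=4, C('4')=7, C('5')=9
L[0]='1': occ=0, LF[0]=C('1')+0=4+0=4
L[1]='$': occ=0, LF[1]=C('$')+0=0+0=0
L[2]='5': occ=0, LF[2]=C('5')+0=9+0=9
L[3]='5': occ=1, LF[3]=C('5')+1=9+1=10
L[4]='1': occ=1, LF[4]=C('1')+1=4+1=5
L[5]='4': occ=0, LF[5]=C('4')+0=7+0=7
L[6]='0': occ=0, LF[6]=C('0')+0=1+0=1
L[7]='0': occ=1, LF[7]=C('0')+1=1+1=2
L[8]='5': occ=2, LF[8]=C('5')+2=9+2=11
L[9]='0': occ=2, LF[9]=C('0')+2=1+2=3
L[10]='5': occ=3, LF[10]=C('5')+3=9+3=12
L[11]='1': occ=2, LF[11]=C('1')+2=4+2=6
L[12]='4': occ=1, LF[12]=C('4')+1=7+1=8

Answer: 4 0 9 10 5 7 1 2 11 3 12 6 8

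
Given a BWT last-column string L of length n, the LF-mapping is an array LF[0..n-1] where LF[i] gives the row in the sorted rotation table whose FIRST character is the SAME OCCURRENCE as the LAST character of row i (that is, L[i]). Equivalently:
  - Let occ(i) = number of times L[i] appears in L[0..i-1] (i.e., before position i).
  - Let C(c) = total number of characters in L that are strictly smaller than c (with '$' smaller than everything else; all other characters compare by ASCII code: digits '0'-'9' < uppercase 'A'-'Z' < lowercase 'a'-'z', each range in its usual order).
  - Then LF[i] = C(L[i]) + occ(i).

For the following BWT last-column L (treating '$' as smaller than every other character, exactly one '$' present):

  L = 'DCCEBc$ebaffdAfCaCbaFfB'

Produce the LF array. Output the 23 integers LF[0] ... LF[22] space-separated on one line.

Answer: 8 4 5 9 2 16 0 18 14 11 19 20 17 1 21 6 12 7 15 13 10 22 3

Derivation:
Char counts: '$':1, 'A':1, 'B':2, 'C':4, 'D':1, 'E':1, 'F':1, 'a':3, 'b':2, 'c':1, 'd':1, 'e':1, 'f':4
C (first-col start): C('$')=0, C('A')=1, C('B')=2, C('C')=4, C('D')=8, C('E')=9, C('F')=10, C('a')=11, C('b')=14, C('c')=16, C('d')=17, C('e')=18, C('f')=19
L[0]='D': occ=0, LF[0]=C('D')+0=8+0=8
L[1]='C': occ=0, LF[1]=C('C')+0=4+0=4
L[2]='C': occ=1, LF[2]=C('C')+1=4+1=5
L[3]='E': occ=0, LF[3]=C('E')+0=9+0=9
L[4]='B': occ=0, LF[4]=C('B')+0=2+0=2
L[5]='c': occ=0, LF[5]=C('c')+0=16+0=16
L[6]='$': occ=0, LF[6]=C('$')+0=0+0=0
L[7]='e': occ=0, LF[7]=C('e')+0=18+0=18
L[8]='b': occ=0, LF[8]=C('b')+0=14+0=14
L[9]='a': occ=0, LF[9]=C('a')+0=11+0=11
L[10]='f': occ=0, LF[10]=C('f')+0=19+0=19
L[11]='f': occ=1, LF[11]=C('f')+1=19+1=20
L[12]='d': occ=0, LF[12]=C('d')+0=17+0=17
L[13]='A': occ=0, LF[13]=C('A')+0=1+0=1
L[14]='f': occ=2, LF[14]=C('f')+2=19+2=21
L[15]='C': occ=2, LF[15]=C('C')+2=4+2=6
L[16]='a': occ=1, LF[16]=C('a')+1=11+1=12
L[17]='C': occ=3, LF[17]=C('C')+3=4+3=7
L[18]='b': occ=1, LF[18]=C('b')+1=14+1=15
L[19]='a': occ=2, LF[19]=C('a')+2=11+2=13
L[20]='F': occ=0, LF[20]=C('F')+0=10+0=10
L[21]='f': occ=3, LF[21]=C('f')+3=19+3=22
L[22]='B': occ=1, LF[22]=C('B')+1=2+1=3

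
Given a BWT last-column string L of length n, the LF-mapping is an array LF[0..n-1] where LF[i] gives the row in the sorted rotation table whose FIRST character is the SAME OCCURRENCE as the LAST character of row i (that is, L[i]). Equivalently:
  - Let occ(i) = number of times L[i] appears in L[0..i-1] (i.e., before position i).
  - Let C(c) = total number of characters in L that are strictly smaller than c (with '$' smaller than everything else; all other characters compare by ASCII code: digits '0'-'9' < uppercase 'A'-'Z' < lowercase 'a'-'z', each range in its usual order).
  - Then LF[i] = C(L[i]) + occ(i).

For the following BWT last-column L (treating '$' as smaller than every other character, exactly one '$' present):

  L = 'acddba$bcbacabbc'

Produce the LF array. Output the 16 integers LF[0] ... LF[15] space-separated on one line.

Char counts: '$':1, 'a':4, 'b':5, 'c':4, 'd':2
C (first-col start): C('$')=0, C('a')=1, C('b')=5, C('c')=10, C('d')=14
L[0]='a': occ=0, LF[0]=C('a')+0=1+0=1
L[1]='c': occ=0, LF[1]=C('c')+0=10+0=10
L[2]='d': occ=0, LF[2]=C('d')+0=14+0=14
L[3]='d': occ=1, LF[3]=C('d')+1=14+1=15
L[4]='b': occ=0, LF[4]=C('b')+0=5+0=5
L[5]='a': occ=1, LF[5]=C('a')+1=1+1=2
L[6]='$': occ=0, LF[6]=C('$')+0=0+0=0
L[7]='b': occ=1, LF[7]=C('b')+1=5+1=6
L[8]='c': occ=1, LF[8]=C('c')+1=10+1=11
L[9]='b': occ=2, LF[9]=C('b')+2=5+2=7
L[10]='a': occ=2, LF[10]=C('a')+2=1+2=3
L[11]='c': occ=2, LF[11]=C('c')+2=10+2=12
L[12]='a': occ=3, LF[12]=C('a')+3=1+3=4
L[13]='b': occ=3, LF[13]=C('b')+3=5+3=8
L[14]='b': occ=4, LF[14]=C('b')+4=5+4=9
L[15]='c': occ=3, LF[15]=C('c')+3=10+3=13

Answer: 1 10 14 15 5 2 0 6 11 7 3 12 4 8 9 13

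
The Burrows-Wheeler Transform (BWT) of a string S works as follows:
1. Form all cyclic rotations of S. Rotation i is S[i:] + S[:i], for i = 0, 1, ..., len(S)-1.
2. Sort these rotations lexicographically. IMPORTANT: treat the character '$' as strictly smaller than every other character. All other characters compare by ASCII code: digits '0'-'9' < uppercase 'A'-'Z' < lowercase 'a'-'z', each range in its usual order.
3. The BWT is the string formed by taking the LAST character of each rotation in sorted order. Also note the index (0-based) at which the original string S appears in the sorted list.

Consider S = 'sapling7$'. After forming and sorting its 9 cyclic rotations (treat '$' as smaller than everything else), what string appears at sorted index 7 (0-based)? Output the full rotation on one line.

Answer: pling7$sa

Derivation:
All 9 rotations (rotation i = S[i:]+S[:i]):
  rot[0] = sapling7$
  rot[1] = apling7$s
  rot[2] = pling7$sa
  rot[3] = ling7$sap
  rot[4] = ing7$sapl
  rot[5] = ng7$sapli
  rot[6] = g7$saplin
  rot[7] = 7$sapling
  rot[8] = $sapling7
Sorted (with $ < everything):
  sorted[0] = $sapling7
  sorted[1] = 7$sapling
  sorted[2] = apling7$s
  sorted[3] = g7$saplin
  sorted[4] = ing7$sapl
  sorted[5] = ling7$sap
  sorted[6] = ng7$sapli
  sorted[7] = pling7$sa
  sorted[8] = sapling7$
sorted[7] = pling7$sa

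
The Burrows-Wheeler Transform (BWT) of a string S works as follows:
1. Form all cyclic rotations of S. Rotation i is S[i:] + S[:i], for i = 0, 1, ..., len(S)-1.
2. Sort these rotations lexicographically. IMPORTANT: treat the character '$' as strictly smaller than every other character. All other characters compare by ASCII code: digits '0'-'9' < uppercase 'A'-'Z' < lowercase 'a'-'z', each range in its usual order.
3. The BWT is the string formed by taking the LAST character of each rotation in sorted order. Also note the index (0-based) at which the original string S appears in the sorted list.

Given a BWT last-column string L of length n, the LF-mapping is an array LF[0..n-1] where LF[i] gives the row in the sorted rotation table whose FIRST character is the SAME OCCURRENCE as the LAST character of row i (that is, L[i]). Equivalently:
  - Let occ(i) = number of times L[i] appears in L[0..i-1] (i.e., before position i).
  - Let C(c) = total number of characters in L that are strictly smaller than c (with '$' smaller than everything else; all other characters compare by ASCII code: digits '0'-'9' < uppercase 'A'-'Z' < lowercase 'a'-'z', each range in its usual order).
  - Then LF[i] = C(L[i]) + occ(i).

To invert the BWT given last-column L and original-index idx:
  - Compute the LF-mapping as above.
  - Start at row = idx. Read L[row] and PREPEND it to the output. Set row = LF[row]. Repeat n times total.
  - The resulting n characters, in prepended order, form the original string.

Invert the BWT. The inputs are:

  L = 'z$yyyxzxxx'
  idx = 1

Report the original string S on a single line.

LF mapping: 8 0 5 6 7 1 9 2 3 4
Walk LF starting at row 1, prepending L[row]:
  step 1: row=1, L[1]='$', prepend. Next row=LF[1]=0
  step 2: row=0, L[0]='z', prepend. Next row=LF[0]=8
  step 3: row=8, L[8]='x', prepend. Next row=LF[8]=3
  step 4: row=3, L[3]='y', prepend. Next row=LF[3]=6
  step 5: row=6, L[6]='z', prepend. Next row=LF[6]=9
  step 6: row=9, L[9]='x', prepend. Next row=LF[9]=4
  step 7: row=4, L[4]='y', prepend. Next row=LF[4]=7
  step 8: row=7, L[7]='x', prepend. Next row=LF[7]=2
  step 9: row=2, L[2]='y', prepend. Next row=LF[2]=5
  step 10: row=5, L[5]='x', prepend. Next row=LF[5]=1
Reversed output: xyxyxzyxz$

Answer: xyxyxzyxz$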